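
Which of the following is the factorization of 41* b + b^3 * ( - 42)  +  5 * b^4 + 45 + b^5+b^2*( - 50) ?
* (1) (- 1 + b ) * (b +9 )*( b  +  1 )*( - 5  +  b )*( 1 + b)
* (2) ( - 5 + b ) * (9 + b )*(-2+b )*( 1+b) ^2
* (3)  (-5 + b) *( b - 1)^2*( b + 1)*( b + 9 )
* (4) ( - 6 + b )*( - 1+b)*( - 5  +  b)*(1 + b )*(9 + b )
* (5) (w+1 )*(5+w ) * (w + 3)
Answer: 1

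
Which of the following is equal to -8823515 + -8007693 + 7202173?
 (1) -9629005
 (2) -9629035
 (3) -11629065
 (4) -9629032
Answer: 2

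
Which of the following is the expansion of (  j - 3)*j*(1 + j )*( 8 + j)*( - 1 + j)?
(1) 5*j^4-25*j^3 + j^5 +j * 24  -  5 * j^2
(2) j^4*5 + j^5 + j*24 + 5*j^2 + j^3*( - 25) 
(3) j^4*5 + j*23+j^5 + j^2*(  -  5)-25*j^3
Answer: 1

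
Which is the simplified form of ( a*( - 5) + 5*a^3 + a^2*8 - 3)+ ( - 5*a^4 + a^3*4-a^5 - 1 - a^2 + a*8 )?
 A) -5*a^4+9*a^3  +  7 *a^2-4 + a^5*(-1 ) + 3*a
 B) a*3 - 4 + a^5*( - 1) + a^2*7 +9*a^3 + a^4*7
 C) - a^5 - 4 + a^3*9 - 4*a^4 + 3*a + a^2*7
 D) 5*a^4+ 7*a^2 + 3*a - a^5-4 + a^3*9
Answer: A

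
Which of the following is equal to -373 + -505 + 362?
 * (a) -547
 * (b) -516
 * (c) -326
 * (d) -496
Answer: b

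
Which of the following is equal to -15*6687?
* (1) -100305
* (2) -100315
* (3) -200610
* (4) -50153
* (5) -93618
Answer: 1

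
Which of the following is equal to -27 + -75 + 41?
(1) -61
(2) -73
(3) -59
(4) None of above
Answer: 1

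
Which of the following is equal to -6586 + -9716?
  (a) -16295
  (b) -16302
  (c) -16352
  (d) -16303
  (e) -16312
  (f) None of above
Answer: b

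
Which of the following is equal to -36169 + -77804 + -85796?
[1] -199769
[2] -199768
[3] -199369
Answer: 1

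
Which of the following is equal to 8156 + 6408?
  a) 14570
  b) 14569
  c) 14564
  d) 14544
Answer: c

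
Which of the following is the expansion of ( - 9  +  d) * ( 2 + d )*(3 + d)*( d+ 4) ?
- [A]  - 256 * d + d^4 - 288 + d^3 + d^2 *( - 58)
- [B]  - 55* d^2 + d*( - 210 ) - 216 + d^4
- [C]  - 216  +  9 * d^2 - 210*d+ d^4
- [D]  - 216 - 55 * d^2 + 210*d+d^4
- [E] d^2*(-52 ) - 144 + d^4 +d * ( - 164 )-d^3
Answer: B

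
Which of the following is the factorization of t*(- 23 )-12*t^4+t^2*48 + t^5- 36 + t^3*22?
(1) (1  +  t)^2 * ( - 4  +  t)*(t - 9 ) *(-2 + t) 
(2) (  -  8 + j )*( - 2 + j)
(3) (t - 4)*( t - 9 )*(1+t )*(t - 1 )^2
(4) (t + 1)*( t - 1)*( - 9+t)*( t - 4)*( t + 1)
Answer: 4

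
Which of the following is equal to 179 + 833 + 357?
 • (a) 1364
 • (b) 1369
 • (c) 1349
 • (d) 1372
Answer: b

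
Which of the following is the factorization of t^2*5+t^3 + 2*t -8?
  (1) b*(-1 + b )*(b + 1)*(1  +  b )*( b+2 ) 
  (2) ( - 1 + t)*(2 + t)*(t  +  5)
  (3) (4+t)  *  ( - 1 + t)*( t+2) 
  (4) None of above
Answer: 3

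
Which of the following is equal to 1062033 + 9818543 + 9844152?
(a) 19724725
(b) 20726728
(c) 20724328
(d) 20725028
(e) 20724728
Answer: e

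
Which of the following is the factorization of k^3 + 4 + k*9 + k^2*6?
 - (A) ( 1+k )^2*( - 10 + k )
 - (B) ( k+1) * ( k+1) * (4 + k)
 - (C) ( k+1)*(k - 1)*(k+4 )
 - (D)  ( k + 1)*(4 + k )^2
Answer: B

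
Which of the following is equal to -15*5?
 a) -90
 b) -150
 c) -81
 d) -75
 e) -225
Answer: d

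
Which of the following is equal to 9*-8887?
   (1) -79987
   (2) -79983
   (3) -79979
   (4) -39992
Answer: 2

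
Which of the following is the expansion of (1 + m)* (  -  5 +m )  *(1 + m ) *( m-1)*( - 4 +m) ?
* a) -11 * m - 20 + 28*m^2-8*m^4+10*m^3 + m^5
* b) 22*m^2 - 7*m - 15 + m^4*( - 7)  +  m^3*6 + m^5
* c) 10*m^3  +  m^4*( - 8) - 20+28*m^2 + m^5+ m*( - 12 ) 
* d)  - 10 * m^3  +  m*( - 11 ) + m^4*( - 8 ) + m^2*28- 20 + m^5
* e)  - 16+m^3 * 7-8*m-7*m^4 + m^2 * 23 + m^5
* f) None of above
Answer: a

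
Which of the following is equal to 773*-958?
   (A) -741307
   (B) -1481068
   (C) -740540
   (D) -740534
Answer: D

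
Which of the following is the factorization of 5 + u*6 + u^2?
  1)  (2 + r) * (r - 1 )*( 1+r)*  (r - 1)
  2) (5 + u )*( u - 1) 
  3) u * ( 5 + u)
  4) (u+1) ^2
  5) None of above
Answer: 5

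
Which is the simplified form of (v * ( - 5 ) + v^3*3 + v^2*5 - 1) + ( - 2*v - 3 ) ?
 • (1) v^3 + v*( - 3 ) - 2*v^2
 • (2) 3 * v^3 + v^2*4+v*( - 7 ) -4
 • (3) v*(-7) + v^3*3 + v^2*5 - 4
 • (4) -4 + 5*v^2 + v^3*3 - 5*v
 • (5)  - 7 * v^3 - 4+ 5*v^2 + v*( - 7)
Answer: 3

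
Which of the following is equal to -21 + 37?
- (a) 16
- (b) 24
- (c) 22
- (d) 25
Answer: a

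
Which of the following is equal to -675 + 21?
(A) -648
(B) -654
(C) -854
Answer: B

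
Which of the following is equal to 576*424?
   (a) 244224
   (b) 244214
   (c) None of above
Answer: a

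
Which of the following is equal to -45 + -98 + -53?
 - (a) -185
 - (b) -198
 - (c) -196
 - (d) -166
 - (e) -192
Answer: c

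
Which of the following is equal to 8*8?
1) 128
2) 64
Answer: 2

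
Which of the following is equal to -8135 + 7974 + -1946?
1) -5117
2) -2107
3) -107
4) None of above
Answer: 2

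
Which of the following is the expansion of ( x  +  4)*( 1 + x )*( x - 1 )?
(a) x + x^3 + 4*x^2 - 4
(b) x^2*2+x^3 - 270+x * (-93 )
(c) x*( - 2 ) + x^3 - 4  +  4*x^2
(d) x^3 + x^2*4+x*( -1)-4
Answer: d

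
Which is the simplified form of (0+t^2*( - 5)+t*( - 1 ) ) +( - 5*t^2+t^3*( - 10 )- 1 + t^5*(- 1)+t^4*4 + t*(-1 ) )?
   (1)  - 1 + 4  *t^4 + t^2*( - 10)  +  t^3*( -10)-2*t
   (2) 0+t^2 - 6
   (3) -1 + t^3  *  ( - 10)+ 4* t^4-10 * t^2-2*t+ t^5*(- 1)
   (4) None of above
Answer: 3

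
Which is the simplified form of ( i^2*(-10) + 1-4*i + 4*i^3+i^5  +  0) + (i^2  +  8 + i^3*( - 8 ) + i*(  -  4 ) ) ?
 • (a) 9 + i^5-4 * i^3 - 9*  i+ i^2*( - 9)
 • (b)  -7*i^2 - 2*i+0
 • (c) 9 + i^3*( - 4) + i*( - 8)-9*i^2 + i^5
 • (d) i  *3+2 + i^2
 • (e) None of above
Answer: c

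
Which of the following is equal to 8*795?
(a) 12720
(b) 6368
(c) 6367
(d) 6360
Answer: d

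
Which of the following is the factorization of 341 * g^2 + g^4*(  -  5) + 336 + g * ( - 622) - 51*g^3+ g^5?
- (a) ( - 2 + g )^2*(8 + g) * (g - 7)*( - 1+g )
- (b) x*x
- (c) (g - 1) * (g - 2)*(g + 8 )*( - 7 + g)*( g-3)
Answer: c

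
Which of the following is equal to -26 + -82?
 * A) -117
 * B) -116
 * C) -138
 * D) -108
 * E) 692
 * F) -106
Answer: D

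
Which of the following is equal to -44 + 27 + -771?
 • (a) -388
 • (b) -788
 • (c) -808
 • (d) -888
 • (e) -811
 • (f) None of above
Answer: b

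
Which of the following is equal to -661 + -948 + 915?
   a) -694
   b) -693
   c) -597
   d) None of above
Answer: a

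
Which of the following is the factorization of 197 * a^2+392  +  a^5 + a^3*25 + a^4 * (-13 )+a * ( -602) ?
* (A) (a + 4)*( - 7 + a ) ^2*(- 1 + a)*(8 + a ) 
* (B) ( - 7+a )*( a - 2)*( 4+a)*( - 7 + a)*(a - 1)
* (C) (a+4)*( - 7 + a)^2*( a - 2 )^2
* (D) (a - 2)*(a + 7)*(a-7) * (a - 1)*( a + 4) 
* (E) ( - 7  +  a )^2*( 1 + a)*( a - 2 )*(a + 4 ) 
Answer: B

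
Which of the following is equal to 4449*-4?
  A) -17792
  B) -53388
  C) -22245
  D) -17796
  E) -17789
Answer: D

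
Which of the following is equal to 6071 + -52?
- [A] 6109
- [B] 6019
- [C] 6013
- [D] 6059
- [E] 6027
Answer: B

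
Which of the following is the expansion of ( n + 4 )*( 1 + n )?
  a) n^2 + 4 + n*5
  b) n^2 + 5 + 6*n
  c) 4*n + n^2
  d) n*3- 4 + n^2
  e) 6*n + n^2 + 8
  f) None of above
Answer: a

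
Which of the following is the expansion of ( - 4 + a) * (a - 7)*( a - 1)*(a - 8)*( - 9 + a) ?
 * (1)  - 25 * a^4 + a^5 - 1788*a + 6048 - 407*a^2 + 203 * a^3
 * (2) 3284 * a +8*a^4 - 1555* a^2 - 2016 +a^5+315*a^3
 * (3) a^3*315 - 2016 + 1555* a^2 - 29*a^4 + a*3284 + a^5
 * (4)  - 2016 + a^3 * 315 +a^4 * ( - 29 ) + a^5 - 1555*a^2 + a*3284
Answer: 4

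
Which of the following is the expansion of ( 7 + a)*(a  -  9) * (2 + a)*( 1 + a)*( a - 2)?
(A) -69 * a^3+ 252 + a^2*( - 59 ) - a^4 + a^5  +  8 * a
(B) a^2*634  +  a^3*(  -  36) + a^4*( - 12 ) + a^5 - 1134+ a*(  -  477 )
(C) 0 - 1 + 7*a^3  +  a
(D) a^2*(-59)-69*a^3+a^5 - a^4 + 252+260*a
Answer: D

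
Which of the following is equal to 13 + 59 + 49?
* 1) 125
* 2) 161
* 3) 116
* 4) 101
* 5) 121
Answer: 5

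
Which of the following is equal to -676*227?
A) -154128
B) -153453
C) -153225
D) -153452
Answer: D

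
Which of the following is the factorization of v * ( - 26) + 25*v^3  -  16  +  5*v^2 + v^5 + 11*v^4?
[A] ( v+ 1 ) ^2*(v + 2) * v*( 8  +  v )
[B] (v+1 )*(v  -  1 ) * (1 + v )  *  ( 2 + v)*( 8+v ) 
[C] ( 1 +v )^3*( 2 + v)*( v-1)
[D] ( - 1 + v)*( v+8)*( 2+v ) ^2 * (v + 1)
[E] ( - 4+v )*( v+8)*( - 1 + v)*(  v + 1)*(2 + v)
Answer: B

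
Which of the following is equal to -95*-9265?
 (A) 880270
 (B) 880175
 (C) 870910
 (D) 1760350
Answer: B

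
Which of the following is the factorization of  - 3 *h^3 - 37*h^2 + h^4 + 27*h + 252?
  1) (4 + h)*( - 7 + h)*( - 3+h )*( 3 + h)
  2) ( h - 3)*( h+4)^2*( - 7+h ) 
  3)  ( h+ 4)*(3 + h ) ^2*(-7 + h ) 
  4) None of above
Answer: 1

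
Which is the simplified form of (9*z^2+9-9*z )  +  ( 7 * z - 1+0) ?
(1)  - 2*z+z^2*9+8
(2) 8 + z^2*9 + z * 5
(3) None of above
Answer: 1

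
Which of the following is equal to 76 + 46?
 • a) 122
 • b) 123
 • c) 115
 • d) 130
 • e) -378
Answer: a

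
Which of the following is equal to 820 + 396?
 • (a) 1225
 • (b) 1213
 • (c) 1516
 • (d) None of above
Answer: d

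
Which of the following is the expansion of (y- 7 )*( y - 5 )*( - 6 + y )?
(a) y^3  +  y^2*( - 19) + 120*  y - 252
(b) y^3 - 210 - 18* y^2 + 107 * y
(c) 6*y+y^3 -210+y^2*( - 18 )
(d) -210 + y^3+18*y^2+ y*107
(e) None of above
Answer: b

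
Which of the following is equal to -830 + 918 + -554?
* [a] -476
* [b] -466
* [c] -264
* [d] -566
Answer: b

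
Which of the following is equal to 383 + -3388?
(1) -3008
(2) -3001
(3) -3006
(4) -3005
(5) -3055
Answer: 4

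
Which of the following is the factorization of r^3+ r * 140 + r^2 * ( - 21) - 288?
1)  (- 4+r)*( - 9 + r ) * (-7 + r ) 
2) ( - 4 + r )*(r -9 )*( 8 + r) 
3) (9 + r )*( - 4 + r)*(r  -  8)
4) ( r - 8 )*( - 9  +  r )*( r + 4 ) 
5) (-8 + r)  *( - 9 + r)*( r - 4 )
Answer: 5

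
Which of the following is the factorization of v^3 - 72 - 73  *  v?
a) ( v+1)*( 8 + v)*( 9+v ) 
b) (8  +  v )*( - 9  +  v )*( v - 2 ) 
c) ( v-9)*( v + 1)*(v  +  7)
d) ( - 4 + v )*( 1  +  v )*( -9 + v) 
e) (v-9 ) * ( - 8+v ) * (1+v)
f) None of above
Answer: f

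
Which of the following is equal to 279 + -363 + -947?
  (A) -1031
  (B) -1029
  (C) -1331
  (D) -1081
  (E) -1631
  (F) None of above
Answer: A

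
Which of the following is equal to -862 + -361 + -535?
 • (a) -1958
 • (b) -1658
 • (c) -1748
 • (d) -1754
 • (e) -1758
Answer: e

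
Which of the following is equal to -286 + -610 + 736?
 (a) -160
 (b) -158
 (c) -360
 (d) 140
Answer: a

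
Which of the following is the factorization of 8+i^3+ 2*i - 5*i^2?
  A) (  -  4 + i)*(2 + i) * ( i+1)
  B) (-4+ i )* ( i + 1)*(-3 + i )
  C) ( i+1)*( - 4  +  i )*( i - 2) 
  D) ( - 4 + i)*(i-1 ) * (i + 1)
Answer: C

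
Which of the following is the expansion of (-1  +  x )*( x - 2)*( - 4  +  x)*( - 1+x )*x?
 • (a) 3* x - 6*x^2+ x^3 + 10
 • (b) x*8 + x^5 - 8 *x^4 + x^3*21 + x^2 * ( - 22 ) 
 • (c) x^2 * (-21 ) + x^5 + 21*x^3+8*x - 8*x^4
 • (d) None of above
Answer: b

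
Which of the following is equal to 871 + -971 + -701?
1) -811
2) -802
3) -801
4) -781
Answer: 3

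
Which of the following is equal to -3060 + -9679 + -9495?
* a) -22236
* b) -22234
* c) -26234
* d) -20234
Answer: b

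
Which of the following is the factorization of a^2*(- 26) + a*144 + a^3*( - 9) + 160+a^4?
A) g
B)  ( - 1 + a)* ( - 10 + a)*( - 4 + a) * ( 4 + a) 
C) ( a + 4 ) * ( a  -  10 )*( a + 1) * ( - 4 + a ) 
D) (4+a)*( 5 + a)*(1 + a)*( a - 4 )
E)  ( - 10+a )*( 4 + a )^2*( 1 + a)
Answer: C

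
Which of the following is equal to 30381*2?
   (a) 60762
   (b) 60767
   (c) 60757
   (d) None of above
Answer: a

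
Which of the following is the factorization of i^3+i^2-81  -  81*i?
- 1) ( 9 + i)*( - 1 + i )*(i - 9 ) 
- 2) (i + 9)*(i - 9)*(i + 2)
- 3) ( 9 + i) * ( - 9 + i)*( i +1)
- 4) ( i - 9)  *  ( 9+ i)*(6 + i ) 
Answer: 3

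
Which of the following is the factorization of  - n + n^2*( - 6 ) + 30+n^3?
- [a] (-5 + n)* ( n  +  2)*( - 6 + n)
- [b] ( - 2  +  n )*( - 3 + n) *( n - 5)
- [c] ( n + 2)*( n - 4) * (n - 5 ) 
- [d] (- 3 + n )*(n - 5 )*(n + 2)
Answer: d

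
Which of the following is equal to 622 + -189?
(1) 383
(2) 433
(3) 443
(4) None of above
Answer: 2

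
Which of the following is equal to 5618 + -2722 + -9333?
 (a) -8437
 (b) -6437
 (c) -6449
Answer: b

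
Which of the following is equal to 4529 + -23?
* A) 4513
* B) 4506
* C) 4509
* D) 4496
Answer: B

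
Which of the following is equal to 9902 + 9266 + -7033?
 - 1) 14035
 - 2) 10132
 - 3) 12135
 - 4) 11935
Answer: 3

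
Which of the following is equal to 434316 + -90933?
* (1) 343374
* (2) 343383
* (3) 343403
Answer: 2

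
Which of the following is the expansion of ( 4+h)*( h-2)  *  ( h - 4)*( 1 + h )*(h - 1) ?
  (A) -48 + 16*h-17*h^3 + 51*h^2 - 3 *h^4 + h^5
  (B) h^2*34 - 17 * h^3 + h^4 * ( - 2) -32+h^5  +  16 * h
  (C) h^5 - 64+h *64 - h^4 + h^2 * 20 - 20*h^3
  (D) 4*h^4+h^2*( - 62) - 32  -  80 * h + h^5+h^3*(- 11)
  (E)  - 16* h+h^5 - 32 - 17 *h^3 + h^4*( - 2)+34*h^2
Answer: B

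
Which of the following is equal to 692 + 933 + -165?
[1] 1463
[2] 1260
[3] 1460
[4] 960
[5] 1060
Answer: 3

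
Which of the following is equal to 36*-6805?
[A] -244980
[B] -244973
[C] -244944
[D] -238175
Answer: A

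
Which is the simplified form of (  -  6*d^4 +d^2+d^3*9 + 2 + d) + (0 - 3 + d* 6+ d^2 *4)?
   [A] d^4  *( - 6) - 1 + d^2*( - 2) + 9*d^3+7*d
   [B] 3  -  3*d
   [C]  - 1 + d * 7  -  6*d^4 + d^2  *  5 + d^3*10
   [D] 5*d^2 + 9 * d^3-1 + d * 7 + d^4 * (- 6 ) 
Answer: D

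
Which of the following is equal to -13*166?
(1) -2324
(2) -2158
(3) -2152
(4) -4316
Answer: 2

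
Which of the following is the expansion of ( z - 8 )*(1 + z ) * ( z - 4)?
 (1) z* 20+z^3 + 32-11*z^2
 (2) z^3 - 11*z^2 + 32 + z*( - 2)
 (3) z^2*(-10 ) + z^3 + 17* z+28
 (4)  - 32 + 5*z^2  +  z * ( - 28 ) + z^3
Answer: 1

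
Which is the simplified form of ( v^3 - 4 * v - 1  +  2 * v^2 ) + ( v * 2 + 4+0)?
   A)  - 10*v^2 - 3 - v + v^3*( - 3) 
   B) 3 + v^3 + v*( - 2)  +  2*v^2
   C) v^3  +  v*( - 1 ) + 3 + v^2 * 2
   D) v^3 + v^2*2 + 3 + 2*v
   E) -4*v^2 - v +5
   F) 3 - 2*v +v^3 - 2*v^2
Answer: B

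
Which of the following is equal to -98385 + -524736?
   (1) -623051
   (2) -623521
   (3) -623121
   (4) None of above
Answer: 3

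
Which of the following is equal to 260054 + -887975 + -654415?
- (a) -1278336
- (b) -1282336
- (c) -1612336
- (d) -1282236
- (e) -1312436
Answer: b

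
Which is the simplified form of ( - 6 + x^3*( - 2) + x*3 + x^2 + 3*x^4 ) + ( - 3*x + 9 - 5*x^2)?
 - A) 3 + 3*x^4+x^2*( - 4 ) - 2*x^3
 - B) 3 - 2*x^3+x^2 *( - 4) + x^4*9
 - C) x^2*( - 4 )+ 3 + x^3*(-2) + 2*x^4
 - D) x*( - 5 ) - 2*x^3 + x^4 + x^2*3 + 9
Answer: A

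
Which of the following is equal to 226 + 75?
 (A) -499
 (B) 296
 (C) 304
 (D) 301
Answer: D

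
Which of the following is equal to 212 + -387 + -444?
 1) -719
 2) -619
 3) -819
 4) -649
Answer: 2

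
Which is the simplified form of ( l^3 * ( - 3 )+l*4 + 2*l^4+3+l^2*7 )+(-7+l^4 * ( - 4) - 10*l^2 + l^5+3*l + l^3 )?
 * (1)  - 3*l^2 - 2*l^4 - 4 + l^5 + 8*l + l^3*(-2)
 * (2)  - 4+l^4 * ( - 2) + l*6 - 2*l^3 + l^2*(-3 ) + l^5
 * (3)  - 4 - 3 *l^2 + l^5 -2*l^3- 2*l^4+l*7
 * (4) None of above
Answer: 3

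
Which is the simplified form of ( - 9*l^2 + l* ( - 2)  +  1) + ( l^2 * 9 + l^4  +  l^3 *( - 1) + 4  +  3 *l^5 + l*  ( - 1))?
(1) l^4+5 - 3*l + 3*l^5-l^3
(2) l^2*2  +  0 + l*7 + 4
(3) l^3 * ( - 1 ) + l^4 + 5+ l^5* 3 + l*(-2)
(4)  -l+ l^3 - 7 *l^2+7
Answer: 1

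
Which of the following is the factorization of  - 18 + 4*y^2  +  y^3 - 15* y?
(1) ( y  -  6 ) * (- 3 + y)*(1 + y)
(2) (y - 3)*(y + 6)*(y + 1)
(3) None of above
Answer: 2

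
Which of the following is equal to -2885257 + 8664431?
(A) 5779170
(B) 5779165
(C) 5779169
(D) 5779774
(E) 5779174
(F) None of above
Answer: E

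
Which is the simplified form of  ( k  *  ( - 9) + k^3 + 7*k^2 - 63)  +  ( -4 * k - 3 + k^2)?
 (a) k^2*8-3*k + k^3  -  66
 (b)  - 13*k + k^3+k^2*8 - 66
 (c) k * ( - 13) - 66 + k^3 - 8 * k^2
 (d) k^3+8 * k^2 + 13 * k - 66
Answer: b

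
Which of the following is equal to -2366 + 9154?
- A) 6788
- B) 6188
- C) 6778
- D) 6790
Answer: A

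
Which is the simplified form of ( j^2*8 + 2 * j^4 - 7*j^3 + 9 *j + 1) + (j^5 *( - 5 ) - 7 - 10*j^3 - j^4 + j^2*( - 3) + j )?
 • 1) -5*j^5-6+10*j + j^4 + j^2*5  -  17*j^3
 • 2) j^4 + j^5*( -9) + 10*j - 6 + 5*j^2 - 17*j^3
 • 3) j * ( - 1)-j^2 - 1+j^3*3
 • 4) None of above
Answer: 1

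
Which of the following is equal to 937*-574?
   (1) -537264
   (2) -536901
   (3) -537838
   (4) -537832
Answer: 3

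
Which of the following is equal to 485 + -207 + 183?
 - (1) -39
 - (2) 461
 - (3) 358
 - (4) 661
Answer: 2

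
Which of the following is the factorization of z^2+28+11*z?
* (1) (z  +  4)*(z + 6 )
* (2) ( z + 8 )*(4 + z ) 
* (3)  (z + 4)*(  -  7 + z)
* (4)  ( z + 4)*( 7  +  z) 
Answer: 4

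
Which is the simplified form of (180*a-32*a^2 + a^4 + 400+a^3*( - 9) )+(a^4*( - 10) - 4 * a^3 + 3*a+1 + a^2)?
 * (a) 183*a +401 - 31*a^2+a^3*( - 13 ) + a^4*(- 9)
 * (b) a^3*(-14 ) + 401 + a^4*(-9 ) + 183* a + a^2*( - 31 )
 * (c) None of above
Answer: a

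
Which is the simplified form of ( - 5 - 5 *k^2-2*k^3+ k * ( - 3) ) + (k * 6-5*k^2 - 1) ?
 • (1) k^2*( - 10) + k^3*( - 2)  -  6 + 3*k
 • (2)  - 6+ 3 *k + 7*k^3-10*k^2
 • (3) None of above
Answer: 1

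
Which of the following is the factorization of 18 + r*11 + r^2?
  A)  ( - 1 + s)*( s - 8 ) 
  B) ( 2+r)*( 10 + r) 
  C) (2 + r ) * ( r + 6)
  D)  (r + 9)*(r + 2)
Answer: D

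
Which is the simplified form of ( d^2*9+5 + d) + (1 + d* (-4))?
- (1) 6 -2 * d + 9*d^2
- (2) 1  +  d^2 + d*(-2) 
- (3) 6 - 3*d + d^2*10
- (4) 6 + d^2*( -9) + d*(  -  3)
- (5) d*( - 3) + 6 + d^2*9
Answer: 5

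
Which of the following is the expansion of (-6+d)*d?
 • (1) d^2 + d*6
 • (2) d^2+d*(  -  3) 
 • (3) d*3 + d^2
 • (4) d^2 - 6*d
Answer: 4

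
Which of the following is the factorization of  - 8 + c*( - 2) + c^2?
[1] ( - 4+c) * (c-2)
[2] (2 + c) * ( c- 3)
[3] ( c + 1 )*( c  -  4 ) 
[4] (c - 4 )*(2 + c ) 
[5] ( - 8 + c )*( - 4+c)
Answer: 4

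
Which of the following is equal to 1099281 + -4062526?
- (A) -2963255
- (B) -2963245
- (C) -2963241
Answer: B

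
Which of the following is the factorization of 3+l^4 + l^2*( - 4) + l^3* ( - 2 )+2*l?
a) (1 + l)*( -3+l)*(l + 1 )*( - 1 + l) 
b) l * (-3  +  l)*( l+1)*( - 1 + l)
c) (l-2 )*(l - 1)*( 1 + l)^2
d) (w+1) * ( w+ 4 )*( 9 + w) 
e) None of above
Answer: a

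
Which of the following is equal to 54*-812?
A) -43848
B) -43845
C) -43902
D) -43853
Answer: A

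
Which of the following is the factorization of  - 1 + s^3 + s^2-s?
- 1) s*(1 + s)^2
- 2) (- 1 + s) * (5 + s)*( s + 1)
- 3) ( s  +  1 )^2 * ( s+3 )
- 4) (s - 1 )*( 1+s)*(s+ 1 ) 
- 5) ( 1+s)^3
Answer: 4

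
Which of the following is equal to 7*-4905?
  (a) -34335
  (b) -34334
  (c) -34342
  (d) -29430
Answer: a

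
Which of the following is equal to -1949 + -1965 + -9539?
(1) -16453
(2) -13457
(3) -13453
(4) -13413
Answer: 3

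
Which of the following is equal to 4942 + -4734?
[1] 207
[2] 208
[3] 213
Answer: 2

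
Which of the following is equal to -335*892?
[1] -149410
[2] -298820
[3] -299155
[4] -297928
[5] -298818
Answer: 2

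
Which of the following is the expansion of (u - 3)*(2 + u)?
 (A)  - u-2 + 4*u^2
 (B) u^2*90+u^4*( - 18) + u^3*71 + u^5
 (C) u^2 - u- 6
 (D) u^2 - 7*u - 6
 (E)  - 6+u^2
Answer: C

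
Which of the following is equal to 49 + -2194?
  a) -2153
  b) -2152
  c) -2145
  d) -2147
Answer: c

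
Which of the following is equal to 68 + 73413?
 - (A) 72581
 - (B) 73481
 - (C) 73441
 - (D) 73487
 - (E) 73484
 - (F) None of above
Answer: B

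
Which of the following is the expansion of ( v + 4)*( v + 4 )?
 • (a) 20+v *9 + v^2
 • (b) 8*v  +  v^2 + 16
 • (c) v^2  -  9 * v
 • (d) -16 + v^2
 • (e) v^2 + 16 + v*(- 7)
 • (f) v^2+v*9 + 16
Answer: b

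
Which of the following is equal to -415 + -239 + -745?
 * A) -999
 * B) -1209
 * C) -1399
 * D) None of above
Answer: C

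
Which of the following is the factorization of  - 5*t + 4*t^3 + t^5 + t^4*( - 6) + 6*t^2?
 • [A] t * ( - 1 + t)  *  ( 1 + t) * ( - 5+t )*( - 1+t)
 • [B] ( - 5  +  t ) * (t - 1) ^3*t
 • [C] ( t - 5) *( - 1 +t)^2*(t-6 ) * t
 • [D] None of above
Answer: A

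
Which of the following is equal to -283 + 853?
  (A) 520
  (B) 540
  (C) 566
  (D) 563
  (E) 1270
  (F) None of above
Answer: F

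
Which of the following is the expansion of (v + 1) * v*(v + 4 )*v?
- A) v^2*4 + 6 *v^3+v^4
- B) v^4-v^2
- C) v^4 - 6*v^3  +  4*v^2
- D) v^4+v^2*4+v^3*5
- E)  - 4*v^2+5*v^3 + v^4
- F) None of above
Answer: D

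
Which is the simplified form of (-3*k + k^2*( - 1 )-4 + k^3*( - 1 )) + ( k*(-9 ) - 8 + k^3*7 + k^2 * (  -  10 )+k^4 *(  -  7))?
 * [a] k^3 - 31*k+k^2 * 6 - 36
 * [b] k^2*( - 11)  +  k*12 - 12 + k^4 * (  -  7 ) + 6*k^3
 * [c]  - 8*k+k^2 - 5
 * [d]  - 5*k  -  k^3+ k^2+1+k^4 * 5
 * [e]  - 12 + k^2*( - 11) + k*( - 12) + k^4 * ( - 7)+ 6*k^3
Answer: e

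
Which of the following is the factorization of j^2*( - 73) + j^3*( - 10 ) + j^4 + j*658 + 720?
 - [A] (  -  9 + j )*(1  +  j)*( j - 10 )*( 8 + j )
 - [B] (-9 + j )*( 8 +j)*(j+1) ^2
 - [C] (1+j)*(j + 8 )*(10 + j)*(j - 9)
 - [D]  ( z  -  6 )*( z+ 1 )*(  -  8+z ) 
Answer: A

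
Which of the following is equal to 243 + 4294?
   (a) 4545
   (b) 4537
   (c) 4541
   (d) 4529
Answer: b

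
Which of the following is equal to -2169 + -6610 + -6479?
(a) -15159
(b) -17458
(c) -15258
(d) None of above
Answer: c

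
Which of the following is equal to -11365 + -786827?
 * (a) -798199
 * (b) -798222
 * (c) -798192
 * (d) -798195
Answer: c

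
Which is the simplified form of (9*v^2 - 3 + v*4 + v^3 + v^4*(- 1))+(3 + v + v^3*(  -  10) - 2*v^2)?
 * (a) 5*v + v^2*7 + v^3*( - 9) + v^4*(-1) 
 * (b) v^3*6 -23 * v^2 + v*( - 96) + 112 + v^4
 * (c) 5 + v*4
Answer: a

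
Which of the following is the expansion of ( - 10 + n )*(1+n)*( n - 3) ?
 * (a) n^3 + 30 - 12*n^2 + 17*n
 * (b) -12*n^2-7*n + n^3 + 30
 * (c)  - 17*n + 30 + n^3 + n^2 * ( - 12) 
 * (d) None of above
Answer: a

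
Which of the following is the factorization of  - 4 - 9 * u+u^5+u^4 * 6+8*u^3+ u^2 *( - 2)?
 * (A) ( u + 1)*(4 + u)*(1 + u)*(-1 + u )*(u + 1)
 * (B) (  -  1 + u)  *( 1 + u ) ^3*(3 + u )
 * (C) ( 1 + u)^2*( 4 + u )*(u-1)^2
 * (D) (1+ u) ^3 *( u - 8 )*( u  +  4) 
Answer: A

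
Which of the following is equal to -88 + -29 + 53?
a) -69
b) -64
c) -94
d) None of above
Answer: b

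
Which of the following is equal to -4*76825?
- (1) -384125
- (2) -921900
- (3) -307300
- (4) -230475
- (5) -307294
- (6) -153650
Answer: 3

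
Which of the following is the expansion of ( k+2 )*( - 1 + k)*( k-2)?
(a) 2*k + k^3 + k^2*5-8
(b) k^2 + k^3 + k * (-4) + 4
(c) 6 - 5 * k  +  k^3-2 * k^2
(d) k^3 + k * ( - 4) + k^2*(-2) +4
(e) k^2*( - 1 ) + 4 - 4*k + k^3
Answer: e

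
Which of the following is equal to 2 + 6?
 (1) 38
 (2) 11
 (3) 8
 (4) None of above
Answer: 3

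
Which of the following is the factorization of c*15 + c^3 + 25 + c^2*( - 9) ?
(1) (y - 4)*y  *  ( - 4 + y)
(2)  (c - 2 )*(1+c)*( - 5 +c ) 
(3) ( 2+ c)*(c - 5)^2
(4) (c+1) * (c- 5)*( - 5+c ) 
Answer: 4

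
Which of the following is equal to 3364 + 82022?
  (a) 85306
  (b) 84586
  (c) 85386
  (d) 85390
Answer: c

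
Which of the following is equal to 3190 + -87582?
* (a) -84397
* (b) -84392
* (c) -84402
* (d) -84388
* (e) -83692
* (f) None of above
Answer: b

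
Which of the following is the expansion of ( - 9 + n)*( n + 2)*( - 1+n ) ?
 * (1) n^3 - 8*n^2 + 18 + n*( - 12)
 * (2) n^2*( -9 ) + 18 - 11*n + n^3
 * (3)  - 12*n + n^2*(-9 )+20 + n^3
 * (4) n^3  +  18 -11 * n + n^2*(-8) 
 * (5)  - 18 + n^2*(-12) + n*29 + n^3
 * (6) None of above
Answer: 4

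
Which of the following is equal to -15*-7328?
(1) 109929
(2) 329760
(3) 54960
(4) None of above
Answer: 4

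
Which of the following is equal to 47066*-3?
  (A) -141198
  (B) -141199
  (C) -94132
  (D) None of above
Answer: A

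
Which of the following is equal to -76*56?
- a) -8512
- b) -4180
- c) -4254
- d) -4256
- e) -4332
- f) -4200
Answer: d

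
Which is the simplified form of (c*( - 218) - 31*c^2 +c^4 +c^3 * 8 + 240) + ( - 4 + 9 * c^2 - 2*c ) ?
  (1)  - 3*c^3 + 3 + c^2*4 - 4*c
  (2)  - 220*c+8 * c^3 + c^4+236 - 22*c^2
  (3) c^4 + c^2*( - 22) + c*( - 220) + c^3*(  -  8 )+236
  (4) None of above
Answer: 2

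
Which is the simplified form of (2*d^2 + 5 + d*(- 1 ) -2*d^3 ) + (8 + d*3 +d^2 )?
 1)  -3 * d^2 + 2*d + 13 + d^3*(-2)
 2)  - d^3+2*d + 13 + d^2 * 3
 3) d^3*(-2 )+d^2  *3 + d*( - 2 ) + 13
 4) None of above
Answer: 4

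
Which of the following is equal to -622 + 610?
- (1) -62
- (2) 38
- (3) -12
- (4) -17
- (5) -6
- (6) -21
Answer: 3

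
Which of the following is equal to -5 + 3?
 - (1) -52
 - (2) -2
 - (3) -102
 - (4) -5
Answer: 2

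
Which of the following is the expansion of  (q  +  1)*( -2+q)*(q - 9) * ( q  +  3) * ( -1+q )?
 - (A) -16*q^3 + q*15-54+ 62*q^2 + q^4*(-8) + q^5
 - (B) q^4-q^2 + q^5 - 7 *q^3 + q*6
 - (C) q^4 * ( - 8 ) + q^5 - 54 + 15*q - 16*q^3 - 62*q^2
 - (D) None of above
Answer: A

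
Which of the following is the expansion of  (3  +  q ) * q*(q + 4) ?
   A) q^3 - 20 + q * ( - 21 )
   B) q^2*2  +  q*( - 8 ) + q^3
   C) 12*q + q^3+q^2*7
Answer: C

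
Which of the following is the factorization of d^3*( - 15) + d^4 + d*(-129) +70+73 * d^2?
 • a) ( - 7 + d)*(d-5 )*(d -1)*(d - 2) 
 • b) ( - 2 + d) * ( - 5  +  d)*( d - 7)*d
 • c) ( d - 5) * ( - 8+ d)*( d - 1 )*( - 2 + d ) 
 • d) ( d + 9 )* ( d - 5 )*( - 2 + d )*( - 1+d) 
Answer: a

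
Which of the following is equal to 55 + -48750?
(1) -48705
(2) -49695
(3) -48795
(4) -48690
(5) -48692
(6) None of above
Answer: 6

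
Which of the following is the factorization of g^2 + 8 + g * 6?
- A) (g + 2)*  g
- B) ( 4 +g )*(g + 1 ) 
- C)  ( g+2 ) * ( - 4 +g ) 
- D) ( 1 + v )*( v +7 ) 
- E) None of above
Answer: E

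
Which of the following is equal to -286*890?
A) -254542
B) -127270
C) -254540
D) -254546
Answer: C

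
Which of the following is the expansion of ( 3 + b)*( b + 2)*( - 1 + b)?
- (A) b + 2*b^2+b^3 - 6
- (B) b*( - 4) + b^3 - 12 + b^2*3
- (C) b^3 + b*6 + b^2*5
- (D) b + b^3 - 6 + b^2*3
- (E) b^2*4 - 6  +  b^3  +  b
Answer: E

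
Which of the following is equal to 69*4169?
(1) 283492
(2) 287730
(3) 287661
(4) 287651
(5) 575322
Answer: 3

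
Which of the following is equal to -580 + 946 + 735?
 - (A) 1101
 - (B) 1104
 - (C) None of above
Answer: A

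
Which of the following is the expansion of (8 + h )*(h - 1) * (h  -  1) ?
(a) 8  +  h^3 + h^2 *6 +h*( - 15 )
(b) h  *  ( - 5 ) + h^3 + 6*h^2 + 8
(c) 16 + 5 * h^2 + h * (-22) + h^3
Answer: a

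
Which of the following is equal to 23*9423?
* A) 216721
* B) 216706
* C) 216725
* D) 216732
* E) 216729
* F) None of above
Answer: E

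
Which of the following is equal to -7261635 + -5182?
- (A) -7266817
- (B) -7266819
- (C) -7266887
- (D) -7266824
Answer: A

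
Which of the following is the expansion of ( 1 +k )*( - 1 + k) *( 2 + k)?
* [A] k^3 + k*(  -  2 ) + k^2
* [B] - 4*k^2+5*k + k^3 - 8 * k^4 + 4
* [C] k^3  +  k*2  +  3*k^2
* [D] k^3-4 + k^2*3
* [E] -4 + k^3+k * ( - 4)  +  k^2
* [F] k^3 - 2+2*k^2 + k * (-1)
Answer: F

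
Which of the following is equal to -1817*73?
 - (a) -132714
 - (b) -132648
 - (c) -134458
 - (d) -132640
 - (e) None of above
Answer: e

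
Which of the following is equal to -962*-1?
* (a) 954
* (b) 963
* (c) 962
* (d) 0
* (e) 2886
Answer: c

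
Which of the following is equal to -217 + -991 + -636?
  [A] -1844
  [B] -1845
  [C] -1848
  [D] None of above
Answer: A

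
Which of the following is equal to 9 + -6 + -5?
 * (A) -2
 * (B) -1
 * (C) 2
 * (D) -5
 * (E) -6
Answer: A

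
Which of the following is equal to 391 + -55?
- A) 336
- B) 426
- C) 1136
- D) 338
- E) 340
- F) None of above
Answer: A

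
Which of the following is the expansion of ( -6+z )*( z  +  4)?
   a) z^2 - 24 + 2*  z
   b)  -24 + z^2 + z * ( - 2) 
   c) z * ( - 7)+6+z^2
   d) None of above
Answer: b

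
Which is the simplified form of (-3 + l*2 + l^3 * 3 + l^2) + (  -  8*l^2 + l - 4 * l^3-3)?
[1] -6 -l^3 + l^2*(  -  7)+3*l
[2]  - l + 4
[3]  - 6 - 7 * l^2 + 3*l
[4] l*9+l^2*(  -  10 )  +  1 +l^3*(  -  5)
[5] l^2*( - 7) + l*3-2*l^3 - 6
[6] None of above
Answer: 1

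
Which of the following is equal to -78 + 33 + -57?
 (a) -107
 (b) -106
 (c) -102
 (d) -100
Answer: c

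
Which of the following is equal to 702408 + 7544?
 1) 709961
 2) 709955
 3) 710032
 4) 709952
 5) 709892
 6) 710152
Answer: 4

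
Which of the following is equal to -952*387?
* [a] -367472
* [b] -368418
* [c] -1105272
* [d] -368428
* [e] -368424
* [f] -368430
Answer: e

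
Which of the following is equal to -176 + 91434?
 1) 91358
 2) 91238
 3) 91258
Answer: 3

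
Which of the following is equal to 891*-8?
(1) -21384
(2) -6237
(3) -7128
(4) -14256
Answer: 3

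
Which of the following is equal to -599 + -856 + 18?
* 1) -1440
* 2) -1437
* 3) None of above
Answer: 2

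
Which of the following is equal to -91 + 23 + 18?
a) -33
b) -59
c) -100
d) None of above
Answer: d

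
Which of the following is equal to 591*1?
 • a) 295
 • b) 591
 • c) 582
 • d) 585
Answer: b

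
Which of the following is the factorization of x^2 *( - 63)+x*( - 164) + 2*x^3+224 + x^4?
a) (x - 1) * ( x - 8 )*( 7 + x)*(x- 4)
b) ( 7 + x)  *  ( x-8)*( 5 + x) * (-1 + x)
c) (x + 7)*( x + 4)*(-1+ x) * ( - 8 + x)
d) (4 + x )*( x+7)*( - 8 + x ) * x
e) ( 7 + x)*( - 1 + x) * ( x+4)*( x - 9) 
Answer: c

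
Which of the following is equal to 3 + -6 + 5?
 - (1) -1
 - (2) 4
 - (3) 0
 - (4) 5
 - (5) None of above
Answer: 5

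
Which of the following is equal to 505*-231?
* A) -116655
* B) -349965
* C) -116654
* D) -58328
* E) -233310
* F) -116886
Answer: A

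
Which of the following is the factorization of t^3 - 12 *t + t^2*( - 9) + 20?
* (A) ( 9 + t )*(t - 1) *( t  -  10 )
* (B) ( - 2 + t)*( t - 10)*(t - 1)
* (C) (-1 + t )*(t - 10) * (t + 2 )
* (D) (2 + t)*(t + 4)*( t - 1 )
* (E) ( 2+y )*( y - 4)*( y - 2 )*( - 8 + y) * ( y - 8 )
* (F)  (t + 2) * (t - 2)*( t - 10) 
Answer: C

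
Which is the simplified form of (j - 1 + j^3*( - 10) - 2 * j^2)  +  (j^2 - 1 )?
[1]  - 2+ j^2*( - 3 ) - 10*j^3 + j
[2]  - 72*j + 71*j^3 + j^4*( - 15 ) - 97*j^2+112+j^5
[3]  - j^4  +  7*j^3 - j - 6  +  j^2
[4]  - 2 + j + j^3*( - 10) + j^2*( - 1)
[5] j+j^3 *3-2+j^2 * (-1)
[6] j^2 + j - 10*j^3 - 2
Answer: 4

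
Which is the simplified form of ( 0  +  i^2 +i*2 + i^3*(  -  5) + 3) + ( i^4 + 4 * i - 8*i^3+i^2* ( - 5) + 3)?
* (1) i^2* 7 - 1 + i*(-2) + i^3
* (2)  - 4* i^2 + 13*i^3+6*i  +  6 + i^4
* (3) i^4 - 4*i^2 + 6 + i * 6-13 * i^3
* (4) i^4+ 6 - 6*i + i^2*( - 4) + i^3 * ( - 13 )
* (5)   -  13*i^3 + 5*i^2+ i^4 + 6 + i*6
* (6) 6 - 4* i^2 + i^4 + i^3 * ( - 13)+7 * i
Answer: 3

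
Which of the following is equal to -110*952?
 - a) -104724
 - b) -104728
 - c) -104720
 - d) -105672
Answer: c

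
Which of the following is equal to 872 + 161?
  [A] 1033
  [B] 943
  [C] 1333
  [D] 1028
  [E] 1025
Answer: A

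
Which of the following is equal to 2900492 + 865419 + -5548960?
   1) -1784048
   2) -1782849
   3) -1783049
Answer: 3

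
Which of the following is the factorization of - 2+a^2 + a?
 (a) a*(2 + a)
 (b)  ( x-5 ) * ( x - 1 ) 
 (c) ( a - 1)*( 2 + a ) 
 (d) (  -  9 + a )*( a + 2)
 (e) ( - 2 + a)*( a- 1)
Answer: c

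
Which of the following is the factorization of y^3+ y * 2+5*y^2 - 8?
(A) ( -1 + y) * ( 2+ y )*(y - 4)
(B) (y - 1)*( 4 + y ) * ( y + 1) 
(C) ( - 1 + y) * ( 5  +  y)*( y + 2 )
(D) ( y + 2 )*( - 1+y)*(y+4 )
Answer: D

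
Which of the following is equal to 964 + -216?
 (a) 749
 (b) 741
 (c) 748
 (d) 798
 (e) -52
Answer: c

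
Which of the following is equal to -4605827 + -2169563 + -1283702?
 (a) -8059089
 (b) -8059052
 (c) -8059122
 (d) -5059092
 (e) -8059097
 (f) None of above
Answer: f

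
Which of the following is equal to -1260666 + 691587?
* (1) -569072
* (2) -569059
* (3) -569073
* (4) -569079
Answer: 4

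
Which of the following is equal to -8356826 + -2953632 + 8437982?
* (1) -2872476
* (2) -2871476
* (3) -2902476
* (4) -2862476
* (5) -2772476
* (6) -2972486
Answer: 1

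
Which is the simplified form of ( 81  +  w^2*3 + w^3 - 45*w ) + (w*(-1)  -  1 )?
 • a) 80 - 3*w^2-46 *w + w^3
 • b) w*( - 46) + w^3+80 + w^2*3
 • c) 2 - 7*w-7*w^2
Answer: b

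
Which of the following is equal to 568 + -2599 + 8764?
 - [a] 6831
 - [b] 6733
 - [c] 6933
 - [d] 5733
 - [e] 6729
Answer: b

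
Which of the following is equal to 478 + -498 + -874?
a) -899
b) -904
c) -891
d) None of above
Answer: d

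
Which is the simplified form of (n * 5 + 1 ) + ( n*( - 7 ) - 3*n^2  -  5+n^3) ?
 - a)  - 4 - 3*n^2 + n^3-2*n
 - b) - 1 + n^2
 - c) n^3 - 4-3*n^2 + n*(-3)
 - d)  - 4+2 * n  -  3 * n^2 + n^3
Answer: a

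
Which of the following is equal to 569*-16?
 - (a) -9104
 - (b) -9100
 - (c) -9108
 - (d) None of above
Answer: a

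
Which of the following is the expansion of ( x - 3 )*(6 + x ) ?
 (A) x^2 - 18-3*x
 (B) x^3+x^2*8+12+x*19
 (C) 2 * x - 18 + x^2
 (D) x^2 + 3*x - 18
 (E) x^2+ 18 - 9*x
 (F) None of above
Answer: D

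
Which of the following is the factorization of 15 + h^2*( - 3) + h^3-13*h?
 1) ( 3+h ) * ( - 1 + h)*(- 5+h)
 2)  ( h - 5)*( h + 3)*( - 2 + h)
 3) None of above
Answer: 1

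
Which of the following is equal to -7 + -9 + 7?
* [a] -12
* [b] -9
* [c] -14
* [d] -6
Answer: b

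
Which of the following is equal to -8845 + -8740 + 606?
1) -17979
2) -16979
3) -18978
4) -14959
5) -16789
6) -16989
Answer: 2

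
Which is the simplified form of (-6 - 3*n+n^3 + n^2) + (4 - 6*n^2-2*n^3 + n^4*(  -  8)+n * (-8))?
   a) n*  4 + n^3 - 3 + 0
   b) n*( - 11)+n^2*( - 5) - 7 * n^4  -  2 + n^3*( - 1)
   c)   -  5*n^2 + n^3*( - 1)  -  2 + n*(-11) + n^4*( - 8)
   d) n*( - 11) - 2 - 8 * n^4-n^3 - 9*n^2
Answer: c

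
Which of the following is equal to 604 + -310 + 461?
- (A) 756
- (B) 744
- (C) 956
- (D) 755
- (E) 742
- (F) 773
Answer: D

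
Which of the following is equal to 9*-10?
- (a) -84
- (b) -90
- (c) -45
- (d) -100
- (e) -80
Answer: b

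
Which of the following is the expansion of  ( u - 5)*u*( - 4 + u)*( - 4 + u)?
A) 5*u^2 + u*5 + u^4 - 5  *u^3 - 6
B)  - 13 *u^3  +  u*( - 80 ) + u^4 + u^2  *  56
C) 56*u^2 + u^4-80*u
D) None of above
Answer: B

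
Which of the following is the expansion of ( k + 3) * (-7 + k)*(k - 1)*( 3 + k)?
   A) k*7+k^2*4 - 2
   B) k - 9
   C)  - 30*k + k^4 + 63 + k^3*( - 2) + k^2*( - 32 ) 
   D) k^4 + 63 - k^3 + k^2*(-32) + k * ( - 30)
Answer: C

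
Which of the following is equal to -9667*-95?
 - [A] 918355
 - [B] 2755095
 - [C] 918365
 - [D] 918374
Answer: C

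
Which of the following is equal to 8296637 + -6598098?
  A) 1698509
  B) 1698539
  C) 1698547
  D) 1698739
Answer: B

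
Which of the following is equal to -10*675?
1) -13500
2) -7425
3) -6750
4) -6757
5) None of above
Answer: 3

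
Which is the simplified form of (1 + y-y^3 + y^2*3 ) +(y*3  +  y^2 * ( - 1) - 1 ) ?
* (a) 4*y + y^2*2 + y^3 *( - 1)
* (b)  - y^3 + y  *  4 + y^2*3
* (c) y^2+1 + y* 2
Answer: a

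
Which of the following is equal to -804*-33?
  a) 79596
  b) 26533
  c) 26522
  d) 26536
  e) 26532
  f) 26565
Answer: e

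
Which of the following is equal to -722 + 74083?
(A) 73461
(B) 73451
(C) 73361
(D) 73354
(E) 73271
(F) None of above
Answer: C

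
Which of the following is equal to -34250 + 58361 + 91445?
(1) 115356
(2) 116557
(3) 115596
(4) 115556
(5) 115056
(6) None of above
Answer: 4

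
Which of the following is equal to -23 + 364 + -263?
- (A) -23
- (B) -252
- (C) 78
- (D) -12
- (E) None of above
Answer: C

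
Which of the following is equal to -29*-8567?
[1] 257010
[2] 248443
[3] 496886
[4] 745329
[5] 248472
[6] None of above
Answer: 2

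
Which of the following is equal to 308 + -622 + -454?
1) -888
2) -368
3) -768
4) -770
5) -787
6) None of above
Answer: 3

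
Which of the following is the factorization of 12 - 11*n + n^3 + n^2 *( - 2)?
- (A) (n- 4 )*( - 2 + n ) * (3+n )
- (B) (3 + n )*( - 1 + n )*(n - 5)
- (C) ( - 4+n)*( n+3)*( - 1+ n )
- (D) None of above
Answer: C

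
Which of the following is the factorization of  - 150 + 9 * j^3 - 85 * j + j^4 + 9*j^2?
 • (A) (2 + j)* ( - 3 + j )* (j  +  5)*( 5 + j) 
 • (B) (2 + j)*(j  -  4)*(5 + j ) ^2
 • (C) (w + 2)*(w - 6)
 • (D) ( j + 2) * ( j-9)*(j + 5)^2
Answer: A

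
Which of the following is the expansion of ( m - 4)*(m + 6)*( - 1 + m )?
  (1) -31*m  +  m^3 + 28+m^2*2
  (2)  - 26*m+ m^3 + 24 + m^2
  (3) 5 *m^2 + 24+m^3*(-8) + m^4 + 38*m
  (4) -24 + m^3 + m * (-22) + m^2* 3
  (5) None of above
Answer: 2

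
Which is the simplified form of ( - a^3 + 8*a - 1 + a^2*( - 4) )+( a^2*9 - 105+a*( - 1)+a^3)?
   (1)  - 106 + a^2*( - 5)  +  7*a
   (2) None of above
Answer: 2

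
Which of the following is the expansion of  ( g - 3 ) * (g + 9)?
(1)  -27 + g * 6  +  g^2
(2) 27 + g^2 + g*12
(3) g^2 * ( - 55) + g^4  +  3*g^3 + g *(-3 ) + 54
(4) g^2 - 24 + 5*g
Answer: 1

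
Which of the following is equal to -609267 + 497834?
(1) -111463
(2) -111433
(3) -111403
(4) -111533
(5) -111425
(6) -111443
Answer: 2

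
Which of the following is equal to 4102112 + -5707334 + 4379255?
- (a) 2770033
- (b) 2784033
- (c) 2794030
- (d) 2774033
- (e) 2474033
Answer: d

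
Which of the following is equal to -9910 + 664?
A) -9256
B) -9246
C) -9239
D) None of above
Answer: B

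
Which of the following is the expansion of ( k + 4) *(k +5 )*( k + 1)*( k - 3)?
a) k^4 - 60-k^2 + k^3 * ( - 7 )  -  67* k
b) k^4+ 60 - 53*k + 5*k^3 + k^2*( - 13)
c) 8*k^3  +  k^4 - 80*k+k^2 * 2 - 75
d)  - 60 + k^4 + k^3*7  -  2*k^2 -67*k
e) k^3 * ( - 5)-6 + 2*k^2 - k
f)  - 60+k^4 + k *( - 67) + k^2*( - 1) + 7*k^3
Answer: f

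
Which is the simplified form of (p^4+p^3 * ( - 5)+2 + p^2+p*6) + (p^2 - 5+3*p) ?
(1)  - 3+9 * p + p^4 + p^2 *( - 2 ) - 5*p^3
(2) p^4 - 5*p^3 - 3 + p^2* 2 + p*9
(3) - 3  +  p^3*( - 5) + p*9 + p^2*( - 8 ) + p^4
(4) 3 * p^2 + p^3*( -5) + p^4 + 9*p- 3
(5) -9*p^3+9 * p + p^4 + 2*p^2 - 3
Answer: 2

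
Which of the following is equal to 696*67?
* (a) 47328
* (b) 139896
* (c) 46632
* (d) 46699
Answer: c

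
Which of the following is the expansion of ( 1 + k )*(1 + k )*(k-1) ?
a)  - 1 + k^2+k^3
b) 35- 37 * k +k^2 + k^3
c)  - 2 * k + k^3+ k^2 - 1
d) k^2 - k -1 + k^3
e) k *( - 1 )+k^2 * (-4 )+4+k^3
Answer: d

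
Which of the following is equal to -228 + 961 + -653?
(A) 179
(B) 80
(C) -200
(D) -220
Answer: B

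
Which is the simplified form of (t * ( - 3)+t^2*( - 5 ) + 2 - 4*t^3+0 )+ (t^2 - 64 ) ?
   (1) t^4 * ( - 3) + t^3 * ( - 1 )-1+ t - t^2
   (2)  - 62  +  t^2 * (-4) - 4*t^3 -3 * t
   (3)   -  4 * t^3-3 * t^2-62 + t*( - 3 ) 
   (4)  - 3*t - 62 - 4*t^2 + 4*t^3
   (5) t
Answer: 2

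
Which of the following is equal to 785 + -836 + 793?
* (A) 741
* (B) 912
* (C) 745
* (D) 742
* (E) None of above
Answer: D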